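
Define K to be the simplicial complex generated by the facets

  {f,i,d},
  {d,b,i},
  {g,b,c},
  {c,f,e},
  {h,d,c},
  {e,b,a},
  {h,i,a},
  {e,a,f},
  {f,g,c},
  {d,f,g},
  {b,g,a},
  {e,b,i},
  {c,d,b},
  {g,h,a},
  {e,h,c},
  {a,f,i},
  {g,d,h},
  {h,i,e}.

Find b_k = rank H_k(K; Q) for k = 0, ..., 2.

We work with the vertex ordering a < b < c < d < e < f < g < h < i. The simplices of K, each written with vertices in increasing order, are:

  0-simplices (9): a, b, c, d, e, f, g, h, i
  1-simplices (27): ab, ae, af, ag, ah, ai, bc, bd, be, bg, bi, cd, ce, cf, cg, ch, df, dg, dh, di, ef, eh, ei, fg, fi, gh, hi
  2-simplices (18): abe, abg, aef, afi, agh, ahi, bcd, bcg, bdi, bei, cdh, cef, ceh, cfg, dfg, dfi, dgh, ehi

Hence C_0 ≅ Z^9, C_1 ≅ Z^27, C_2 ≅ Z^18.

∂_1: C_1 → C_0 sends each edge [p,q] (with p < q) to q − p.
As a 9×27 matrix over Z this has rank 8, with invariant factors (1,1,1,1,1,1,1,1).

Boundary ∂_2: C_2 → C_1 acts by ∂[p,q,r] = [q,r] − [p,r] + [p,q]. For instance
  ∂bdi = di − bi + bd,
  ∂afi = fi − ai + af.
The 27×18 boundary matrix has rank 18 and Smith normal form diag(1,1,1,1,1,1,1,1,1,1,1,1,1,1,1,1,1,2).

Now H_k = ker ∂_k / im ∂_{k+1}, so:

  H_0: rank C_0 − rank ∂_1 = 9 − 8 = 1, and the invariant factors of ∂_1 are all 1, so H_0 ≅ Z.
  H_1: rank ker ∂_1 − rank ∂_2 = (27 − 8) − 18 = 1, and ∂_2 has invariant factor 2 > 1, so H_1 ≅ Z ⊕ Z/2Z.
  H_2: rank ker ∂_2 − rank ∂_3 = (18 − 18) − 0 = 0, and there is no ∂_3, so H_2 ≅ 0.

(K is a triangulation of the Klein bottle.)

Hence the Betti numbers are b_0 = 1, b_1 = 1, b_2 = 0.

b_0 = 1, b_1 = 1, b_2 = 0.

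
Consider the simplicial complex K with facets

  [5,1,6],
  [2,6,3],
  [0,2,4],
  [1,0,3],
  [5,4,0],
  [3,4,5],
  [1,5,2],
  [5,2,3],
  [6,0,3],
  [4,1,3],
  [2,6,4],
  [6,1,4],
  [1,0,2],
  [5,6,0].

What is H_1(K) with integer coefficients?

K has 7 vertices, 21 edges, 14 triangles.
rank ∂_1 = 6, rank ∂_2 = 13 ⇒ b_1 = 21 − 6 − 13 = 2; all invariant factors of ∂_2 are 1 so no torsion. So H_1 ≅ Z^2.

H_1 ≅ Z^2.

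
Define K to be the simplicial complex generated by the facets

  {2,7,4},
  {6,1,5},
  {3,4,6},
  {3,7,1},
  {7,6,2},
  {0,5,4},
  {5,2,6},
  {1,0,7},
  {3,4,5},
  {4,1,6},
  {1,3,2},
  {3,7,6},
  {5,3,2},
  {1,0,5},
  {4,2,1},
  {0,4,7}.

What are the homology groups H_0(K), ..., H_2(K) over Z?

Order the vertices as 0 < 1 < 2 < 3 < 4 < 5 < 6 < 7. Listing each simplex with vertices in this order, K has dimension 2 with simplices:

  0-simplices (8): [0], [1], [2], [3], [4], [5], [6], [7]
  1-simplices (24): (24 of them)
  2-simplices (16): [0,1,5], [0,1,7], [0,4,5], [0,4,7], [1,2,3], [1,2,4], [1,3,7], [1,4,6], [1,5,6], [2,3,5], [2,4,7], [2,5,6], [2,6,7], [3,4,5], [3,4,6], [3,6,7]

so the chain groups are C_0 ≅ Z^8, C_1 ≅ Z^24, C_2 ≅ Z^16.

∂_1: C_1 → C_0 sends each edge [p,q] (with p < q) to q − p. For instance
  ∂[1,3] = [3] − [1].
The resulting 8×24 matrix has rank 7, and its Smith normal form has invariant factors (1,1,1,1,1,1,1).

∂_2: C_2 → C_1 maps a triangle to the signed sum of its edges. For instance
  ∂[1,4,6] = [4,6] − [1,6] + [1,4],
  ∂[2,5,6] = [5,6] − [2,6] + [2,5].
As a 24×16 matrix over Z this has rank 15, with invariant factors (1,1,1,1,1,1,1,1,1,1,1,1,1,1,1).

Now H_k = ker ∂_k / im ∂_{k+1}, so:

  H_0: rank C_0 − rank ∂_1 = 8 − 7 = 1, and the invariant factors of ∂_1 are all 1, so H_0 = Z.
  H_1: rank ker ∂_1 − rank ∂_2 = (24 − 7) − 15 = 2, and the invariant factors of ∂_2 are all 1, so H_1 = Z^2.
  H_2: rank ker ∂_2 − rank ∂_3 = (16 − 15) − 0 = 1, and there is no ∂_3, so H_2 = Z.

As a check, the Euler characteristic is 8 − 24 + 16 = 0, which agrees with 1 − 2 + 1 = 0.

H_0 = Z,  H_1 = Z^2,  H_2 = Z.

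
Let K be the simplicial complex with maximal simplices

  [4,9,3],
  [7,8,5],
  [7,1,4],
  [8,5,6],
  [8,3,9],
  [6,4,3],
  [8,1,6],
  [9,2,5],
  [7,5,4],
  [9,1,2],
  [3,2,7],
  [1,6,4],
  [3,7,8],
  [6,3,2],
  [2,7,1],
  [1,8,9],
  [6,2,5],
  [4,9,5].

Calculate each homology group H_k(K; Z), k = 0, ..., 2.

H_0 ≅ Z,  H_1 ≅ Z^2,  H_2 ≅ Z.

We work with the vertex ordering 1 < 2 < 3 < 4 < 5 < 6 < 7 < 8 < 9. The simplices of K, each written with vertices in increasing order, are:

  0-simplices (9): [1], [2], [3], [4], [5], [6], [7], [8], [9]
  1-simplices (27): (27 of them)
  2-simplices (18): [1,2,7], [1,2,9], [1,4,6], [1,4,7], [1,6,8], [1,8,9], [2,3,6], [2,3,7], [2,5,6], [2,5,9], [3,4,6], [3,4,9], [3,7,8], [3,8,9], [4,5,7], [4,5,9], [5,6,8], [5,7,8]

so the chain groups are C_0 ≅ Z^9, C_1 ≅ Z^27, C_2 ≅ Z^18.

Boundary ∂_1: C_1 → C_0 maps an edge to its endpoints' difference, ∂[p,q] = q − p.
The resulting 9×27 matrix has rank 8, and its Smith normal form has invariant factors (1,1,1,1,1,1,1,1).

Boundary ∂_2: C_2 → C_1 maps a triangle to the signed sum of its edges. For instance
  ∂[3,4,6] = [4,6] − [3,6] + [3,4],
  ∂[1,4,7] = [4,7] − [1,7] + [1,4].
As a 27×18 matrix over Z this has rank 17, with invariant factors (1,1,1,1,1,1,1,1,1,1,1,1,1,1,1,1,1).

Computing H_k = (kernel of ∂_k) / (image of ∂_{k+1}):

  H_0: rank C_0 − rank ∂_1 = 9 − 8 = 1, and the invariant factors of ∂_1 are all 1, so H_0 = Z.
  H_1: rank ker ∂_1 − rank ∂_2 = (27 − 8) − 17 = 2, and the invariant factors of ∂_2 are all 1, so H_1 = Z^2.
  H_2: rank ker ∂_2 − rank ∂_3 = (18 − 17) − 0 = 1, and there is no ∂_3, so H_2 = Z.

As a check, the Euler characteristic is 9 − 27 + 18 = 0, which agrees with 1 − 2 + 1 = 0.
(K is a triangulation of the torus T^2.)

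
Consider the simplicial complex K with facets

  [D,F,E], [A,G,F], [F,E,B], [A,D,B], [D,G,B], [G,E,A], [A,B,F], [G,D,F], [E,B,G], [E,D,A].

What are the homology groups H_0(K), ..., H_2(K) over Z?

We work with the vertex ordering A < B < D < E < F < G. The simplices of K, each written with vertices in increasing order, are:

  0-simplices (6): A, B, D, E, F, G
  1-simplices (15): AB, AD, AE, AF, AG, BD, BE, BF, BG, DE, DF, DG, EF, EG, FG
  2-simplices (10): ABD, ABF, ADE, AEG, AFG, BDG, BEF, BEG, DEF, DFG

giving chain groups C_0 ≅ Z^6, C_1 ≅ Z^15, C_2 ≅ Z^10.

The boundary map ∂_1: C_1 → C_0 is given by ∂[p,q] = [q] − [p]. For instance
  ∂BE = E − B.
The resulting 6×15 matrix has rank 5, and its Smith normal form has invariant factors (1,1,1,1,1).

Boundary ∂_2: C_2 → C_1 sends each 2-simplex [p,q,r] to [q,r] − [p,r] + [p,q]. For instance
  ∂DEF = EF − DF + DE,
  ∂ADE = DE − AE + AD.
As a 15×10 matrix over Z this has rank 10, with invariant factors (1,1,1,1,1,1,1,1,1,2).

From H_k ≅ ker(∂_k) / im(∂_{k+1}) we obtain:

  H_0: rank C_0 − rank ∂_1 = 6 − 5 = 1, and the invariant factors of ∂_1 are all 1, so H_0 = Z.
  H_1: rank ker ∂_1 − rank ∂_2 = (15 − 5) − 10 = 0, and ∂_2 has invariant factor 2 > 1, so H_1 = Z/2.
  H_2: rank ker ∂_2 − rank ∂_3 = (10 − 10) − 0 = 0, and there is no ∂_3, so H_2 = 0.

H_0 = Z,  H_1 = Z/2,  H_2 = 0.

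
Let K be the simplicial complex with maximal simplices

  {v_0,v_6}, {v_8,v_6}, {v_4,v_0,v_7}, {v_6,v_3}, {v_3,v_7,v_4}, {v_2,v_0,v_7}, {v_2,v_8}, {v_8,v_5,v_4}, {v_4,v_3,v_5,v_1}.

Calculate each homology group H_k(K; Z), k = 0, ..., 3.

H_0 = Z,  H_1 = Z^3,  H_2 = 0,  H_3 = 0.

Take the total order v_0 < v_1 < v_2 < v_3 < v_4 < v_5 < v_6 < v_7 < v_8 on the vertex set. Then K (dimension 3) consists of the simplices:

  0-simplices (9): [v_0], [v_1], [v_2], [v_3], [v_4], [v_5], [v_6], [v_7], [v_8]
  1-simplices (18): (18 of them)
  2-simplices (8): [v_0,v_2,v_7], [v_0,v_4,v_7], [v_1,v_3,v_4], [v_1,v_3,v_5], [v_1,v_4,v_5], [v_3,v_4,v_5], [v_3,v_4,v_7], [v_4,v_5,v_8]
  3-simplices (1): [v_1,v_3,v_4,v_5]

so the chain groups are C_0 ≅ Z^9, C_1 ≅ Z^18, C_2 ≅ Z^8, C_3 ≅ Z^1.

∂_1: C_1 → C_0 sends each edge [p,q] (with p < q) to q − p.
This gives a 9×18 integer matrix of rank 8; reducing to Smith normal form yields diagonal entries (1,1,1,1,1,1,1,1).

∂_2: C_2 → C_1 acts by ∂[p,q,r] = [q,r] − [p,r] + [p,q]. For instance
  ∂[v_0,v_4,v_7] = [v_4,v_7] − [v_0,v_7] + [v_0,v_4],
  ∂[v_1,v_4,v_5] = [v_4,v_5] − [v_1,v_5] + [v_1,v_4].
The resulting 18×8 matrix has rank 7, and its Smith normal form has invariant factors (1,1,1,1,1,1,1).

Boundary ∂_3: C_3 → C_2 sends each 3-simplex σ to the alternating sum Σ_i (−1)^i (σ with its i-th vertex removed). For instance
  ∂[v_1,v_3,v_4,v_5] = [v_3,v_4,v_5] − [v_1,v_4,v_5] + [v_1,v_3,v_5] − [v_1,v_3,v_4].
This gives a 8×1 integer matrix of rank 1; reducing to Smith normal form yields diagonal entries (1).

From H_k ≅ ker(∂_k) / im(∂_{k+1}) we obtain:

  H_0: rank C_0 − rank ∂_1 = 9 − 8 = 1, and the invariant factors of ∂_1 are all 1, so H_0 ≅ Z.
  H_1: rank ker ∂_1 − rank ∂_2 = (18 − 8) − 7 = 3, and the invariant factors of ∂_2 are all 1, so H_1 ≅ Z^3.
  H_2: rank ker ∂_2 − rank ∂_3 = (8 − 7) − 1 = 0, and the invariant factors of ∂_3 are all 1, so H_2 ≅ 0.
  H_3: rank ker ∂_3 − rank ∂_4 = (1 − 1) − 0 = 0, and there is no ∂_4, so H_3 ≅ 0.

As a check, the Euler characteristic is 9 − 18 + 8 − 1 = -2, which agrees with 1 − 3 + 0 − 0 = -2.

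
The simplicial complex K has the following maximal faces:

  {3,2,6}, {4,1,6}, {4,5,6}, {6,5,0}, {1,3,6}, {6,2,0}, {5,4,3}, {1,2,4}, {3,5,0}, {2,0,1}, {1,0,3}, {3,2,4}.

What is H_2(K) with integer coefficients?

K has 7 vertices, 18 edges, 12 triangles.
rank ∂_2 = 12, rank ∂_3 = 0 ⇒ b_2 = 12 − 12 − 0 = 0. So H_2 ≅ 0.

H_2 ≅ 0.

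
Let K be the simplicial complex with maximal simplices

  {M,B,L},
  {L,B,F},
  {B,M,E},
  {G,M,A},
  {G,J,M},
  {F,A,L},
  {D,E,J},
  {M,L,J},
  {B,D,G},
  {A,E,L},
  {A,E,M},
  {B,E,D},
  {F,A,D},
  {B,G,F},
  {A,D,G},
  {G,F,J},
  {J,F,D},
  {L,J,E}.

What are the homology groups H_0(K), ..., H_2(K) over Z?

We work with the vertex ordering A < B < D < E < F < G < J < L < M. The simplices of K, each written with vertices in increasing order, are:

  0-simplices (9): A, B, D, E, F, G, J, L, M
  1-simplices (27): AD, AE, AF, AG, AL, AM, BD, BE, BF, BG, BL, BM, DE, DF, DG, DJ, EJ, EL, EM, FG, FJ, FL, GJ, GM, JL, JM, LM
  2-simplices (18): ADF, ADG, AEL, AEM, AFL, AGM, BDE, BDG, BEM, BFG, BFL, BLM, DEJ, DFJ, EJL, FGJ, GJM, JLM

Hence C_0 ≅ Z^9, C_1 ≅ Z^27, C_2 ≅ Z^18.

∂_1: C_1 → C_0 sends each edge [p,q] (with p < q) to q − p. For instance
  ∂BL = L − B.
This gives a 9×27 integer matrix of rank 8; reducing to Smith normal form yields diagonal entries (1,1,1,1,1,1,1,1).

Boundary ∂_2: C_2 → C_1 sends each 2-simplex [p,q,r] to [q,r] − [p,r] + [p,q]. For instance
  ∂AEL = EL − AL + AE,
  ∂JLM = LM − JM + JL.
As a 27×18 matrix over Z this has rank 18, with invariant factors (1,1,1,1,1,1,1,1,1,1,1,1,1,1,1,1,1,2).

Reading off H_k = ker ∂_k / im ∂_{k+1}:

  H_0: rank C_0 − rank ∂_1 = 9 − 8 = 1, and the invariant factors of ∂_1 are all 1, so H_0 = Z.
  H_1: rank ker ∂_1 − rank ∂_2 = (27 − 8) − 18 = 1, and ∂_2 has invariant factor 2 > 1, so H_1 = Z ⊕ Z/2Z.
  H_2: rank ker ∂_2 − rank ∂_3 = (18 − 18) − 0 = 0, and there is no ∂_3, so H_2 = 0.

H_0 = Z,  H_1 = Z ⊕ Z/2Z,  H_2 = 0.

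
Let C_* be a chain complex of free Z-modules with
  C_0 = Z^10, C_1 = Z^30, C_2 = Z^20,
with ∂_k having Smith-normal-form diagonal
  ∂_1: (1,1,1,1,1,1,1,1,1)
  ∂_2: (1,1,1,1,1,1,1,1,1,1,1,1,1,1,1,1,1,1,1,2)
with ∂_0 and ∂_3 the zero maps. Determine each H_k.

H_0 = Z,  H_1 = Z × Z/2,  H_2 = 0.

H_0: b_0 = 10 − 0 − 9 = 1; torsion from ∂_1 factors > 1: none. So H_0 = Z.
H_1: b_1 = 30 − 9 − 20 = 1; torsion from ∂_2 factors > 1: [2]. So H_1 = Z × Z/2.
H_2: b_2 = 20 − 20 − 0 = 0; torsion from ∂_3 factors > 1: none. So H_2 = 0.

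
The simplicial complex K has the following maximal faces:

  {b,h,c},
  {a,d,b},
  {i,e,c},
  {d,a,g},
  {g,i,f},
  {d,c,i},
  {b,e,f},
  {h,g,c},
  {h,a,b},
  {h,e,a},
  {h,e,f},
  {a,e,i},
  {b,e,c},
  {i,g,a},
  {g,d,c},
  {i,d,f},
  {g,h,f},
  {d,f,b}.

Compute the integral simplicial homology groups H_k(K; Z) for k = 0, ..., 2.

Order the vertices as a < b < c < d < e < f < g < h < i. Listing each simplex with vertices in this order, K has dimension 2 with simplices:

  0-simplices (9): a, b, c, d, e, f, g, h, i
  1-simplices (27): ab, ad, ae, ag, ah, ai, bc, bd, be, bf, bh, cd, ce, cg, ch, ci, df, dg, di, ef, eh, ei, fg, fh, fi, gh, gi
  2-simplices (18): abd, abh, adg, aeh, aei, agi, bce, bch, bdf, bef, cdg, cdi, cei, cgh, dfi, efh, fgh, fgi

Hence C_0 ≅ Z^9, C_1 ≅ Z^27, C_2 ≅ Z^18.

∂_1: C_1 → C_0 is given by ∂[p,q] = [q] − [p].
The resulting 9×27 matrix has rank 8, and its Smith normal form has invariant factors (1,1,1,1,1,1,1,1).

∂_2: C_2 → C_1 acts by ∂[p,q,r] = [q,r] − [p,r] + [p,q]. For instance
  ∂dfi = fi − di + df,
  ∂cdi = di − ci + cd.
The 27×18 boundary matrix has rank 18 and Smith normal form diag(1,1,1,1,1,1,1,1,1,1,1,1,1,1,1,1,1,2).

From H_k ≅ ker(∂_k) / im(∂_{k+1}) we obtain:

  H_0: rank C_0 − rank ∂_1 = 9 − 8 = 1, and the invariant factors of ∂_1 are all 1, so H_0 = Z.
  H_1: rank ker ∂_1 − rank ∂_2 = (27 − 8) − 18 = 1, and ∂_2 has invariant factor 2 > 1, so H_1 = Z ⊕ Z_2.
  H_2: rank ker ∂_2 − rank ∂_3 = (18 − 18) − 0 = 0, and there is no ∂_3, so H_2 = 0.

H_0 = Z,  H_1 = Z ⊕ Z_2,  H_2 = 0.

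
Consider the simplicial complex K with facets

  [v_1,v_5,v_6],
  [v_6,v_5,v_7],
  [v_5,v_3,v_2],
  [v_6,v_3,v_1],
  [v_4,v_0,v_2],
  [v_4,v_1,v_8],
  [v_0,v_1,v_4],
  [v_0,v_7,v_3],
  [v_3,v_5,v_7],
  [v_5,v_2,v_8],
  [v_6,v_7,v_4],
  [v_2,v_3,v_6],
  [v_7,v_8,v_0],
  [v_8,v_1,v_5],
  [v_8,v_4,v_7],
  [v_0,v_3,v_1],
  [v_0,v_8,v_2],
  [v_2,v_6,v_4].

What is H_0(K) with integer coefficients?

Take the total order v_0 < v_1 < v_2 < v_3 < v_4 < v_5 < v_6 < v_7 < v_8 on the vertex set. Then K (dimension 2) consists of the simplices:

  0-simplices (9): [v_0], [v_1], [v_2], [v_3], [v_4], [v_5], [v_6], [v_7], [v_8]
  1-simplices (27): (27 of them)
  2-simplices (18): (18 of them)

giving chain groups C_0 ≅ Z^9, C_1 ≅ Z^27, C_2 ≅ Z^18.

∂_1: C_1 → C_0 sends each edge [p,q] (with p < q) to q − p.
As a 9×27 matrix over Z this has rank 8, with invariant factors (1,1,1,1,1,1,1,1).

∂_2: C_2 → C_1 maps a triangle to the signed sum of its edges. For instance
  ∂[v_2,v_4,v_6] = [v_4,v_6] − [v_2,v_6] + [v_2,v_4],
  ∂[v_4,v_7,v_8] = [v_7,v_8] − [v_4,v_8] + [v_4,v_7].
This gives a 27×18 integer matrix of rank 18; reducing to Smith normal form yields diagonal entries (1,1,1,1,1,1,1,1,1,1,1,1,1,1,1,1,1,2).

Computing H_k = (kernel of ∂_k) / (image of ∂_{k+1}):

  H_0: rank C_0 − rank ∂_1 = 9 − 8 = 1, and the invariant factors of ∂_1 are all 1, so H_0 = Z.

(K is a triangulation of the Klein bottle.)

H_0 = Z.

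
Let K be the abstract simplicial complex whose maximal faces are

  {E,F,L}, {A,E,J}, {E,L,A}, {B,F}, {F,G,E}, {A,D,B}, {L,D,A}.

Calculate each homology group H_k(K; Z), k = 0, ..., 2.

H_0 ≅ Z,  H_1 ≅ Z,  H_2 = 0.

K has 8 vertices, 14 edges, 6 triangles.
rank ∂_0 = 0, rank ∂_1 = 7 ⇒ b_0 = 8 − 0 − 7 = 1; all invariant factors of ∂_1 are 1 so no torsion. So H_0 ≅ Z.
rank ∂_1 = 7, rank ∂_2 = 6 ⇒ b_1 = 14 − 7 − 6 = 1; all invariant factors of ∂_2 are 1 so no torsion. So H_1 ≅ Z.
rank ∂_2 = 6, rank ∂_3 = 0 ⇒ b_2 = 6 − 6 − 0 = 0. So H_2 ≅ 0.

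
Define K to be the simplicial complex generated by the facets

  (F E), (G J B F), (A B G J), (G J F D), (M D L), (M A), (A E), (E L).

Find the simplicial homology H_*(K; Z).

Order the vertices as A < B < D < E < F < G < J < L < M. Listing each simplex with vertices in this order, K has dimension 3 with simplices:

  0-simplices (9): A, B, D, E, F, G, J, L, M
  1-simplices (19): AB, AE, AG, AJ, AM, BF, BG, BJ, DF, DG, DJ, DL, DM, EF, EL, FG, FJ, GJ, LM
  2-simplices (11): ABG, ABJ, AGJ, BFG, BFJ, BGJ, DFG, DFJ, DGJ, DLM, FGJ
  3-simplices (3): ABGJ, BFGJ, DFGJ

Hence C_0 ≅ Z^9, C_1 ≅ Z^19, C_2 ≅ Z^11, C_3 ≅ Z^3.

The boundary map ∂_1: C_1 → C_0 maps an edge to its endpoints' difference, ∂[p,q] = q − p. For instance
  ∂AE = E − A.
The resulting 9×19 matrix has rank 8, and its Smith normal form has invariant factors (1,1,1,1,1,1,1,1).

Boundary ∂_2: C_2 → C_1 acts by ∂[p,q,r] = [q,r] − [p,r] + [p,q]. For instance
  ∂BGJ = GJ − BJ + BG,
  ∂DFG = FG − DG + DF.
As a 19×11 matrix over Z this has rank 8, with invariant factors (1,1,1,1,1,1,1,1).

∂_3: C_3 → C_2 sends each 3-simplex σ to the alternating sum Σ_i (−1)^i (σ with its i-th vertex removed). For instance
  ∂DFGJ = FGJ − DGJ + DFJ − DFG,
  ∂ABGJ = BGJ − AGJ + ABJ − ABG.
The resulting 11×3 matrix has rank 3, and its Smith normal form has invariant factors (1,1,1).

From H_k ≅ ker(∂_k) / im(∂_{k+1}) we obtain:

  H_0: rank C_0 − rank ∂_1 = 9 − 8 = 1, and the invariant factors of ∂_1 are all 1, so H_0 ≅ Z.
  H_1: rank ker ∂_1 − rank ∂_2 = (19 − 8) − 8 = 3, and the invariant factors of ∂_2 are all 1, so H_1 ≅ Z^3.
  H_2: rank ker ∂_2 − rank ∂_3 = (11 − 8) − 3 = 0, and the invariant factors of ∂_3 are all 1, so H_2 ≅ 0.
  H_3: rank ker ∂_3 − rank ∂_4 = (3 − 3) − 0 = 0, and there is no ∂_4, so H_3 ≅ 0.

H_0 = Z,  H_1 = Z^3,  H_2 = 0,  H_3 = 0.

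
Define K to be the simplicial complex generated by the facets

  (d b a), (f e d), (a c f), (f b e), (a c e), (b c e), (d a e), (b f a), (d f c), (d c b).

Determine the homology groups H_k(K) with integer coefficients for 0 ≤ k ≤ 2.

H_0 ≅ Z,  H_1 ≅ Z/2,  H_2 = 0.

K has 6 vertices, 15 edges, 10 triangles.
rank ∂_0 = 0, rank ∂_1 = 5 ⇒ b_0 = 6 − 0 − 5 = 1; all invariant factors of ∂_1 are 1 so no torsion. So H_0 = Z.
rank ∂_1 = 5, rank ∂_2 = 10 ⇒ b_1 = 15 − 5 − 10 = 0; ∂_2 has invariant factor(s) [2] giving torsion. So H_1 = Z/2.
rank ∂_2 = 10, rank ∂_3 = 0 ⇒ b_2 = 10 − 10 − 0 = 0. So H_2 = 0.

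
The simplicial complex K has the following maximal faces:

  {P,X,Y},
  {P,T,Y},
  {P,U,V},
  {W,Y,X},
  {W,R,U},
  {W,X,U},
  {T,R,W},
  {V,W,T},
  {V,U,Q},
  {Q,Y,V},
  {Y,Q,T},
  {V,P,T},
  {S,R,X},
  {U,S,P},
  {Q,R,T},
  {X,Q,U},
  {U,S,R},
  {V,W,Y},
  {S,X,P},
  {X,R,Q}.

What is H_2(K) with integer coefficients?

H_2 ≅ 0.

K has 10 vertices, 30 edges, 20 triangles.
rank ∂_2 = 20, rank ∂_3 = 0 ⇒ b_2 = 20 − 20 − 0 = 0. So H_2 ≅ 0.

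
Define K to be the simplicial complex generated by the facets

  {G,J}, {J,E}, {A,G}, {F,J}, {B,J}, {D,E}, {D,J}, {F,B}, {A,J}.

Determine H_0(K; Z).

Fix the vertex order A < B < D < E < F < G < J and write every simplex with vertices in increasing order. Then dim K = 1 and the simplices of K are:

  0-simplices (7): A, B, D, E, F, G, J
  1-simplices (9): AG, AJ, BF, BJ, DE, DJ, EJ, FJ, GJ

giving chain groups C_0 ≅ Z^7, C_1 ≅ Z^9.

∂_1: C_1 → C_0 maps an edge to its endpoints' difference, ∂[p,q] = q − p. For instance
  ∂BF = F − B.
This gives a 7×9 integer matrix of rank 6; reducing to Smith normal form yields diagonal entries (1,1,1,1,1,1).

Computing H_k = (kernel of ∂_k) / (image of ∂_{k+1}):

  H_0: rank C_0 − rank ∂_1 = 7 − 6 = 1, and the invariant factors of ∂_1 are all 1, so H_0 ≅ Z.

H_0 = Z.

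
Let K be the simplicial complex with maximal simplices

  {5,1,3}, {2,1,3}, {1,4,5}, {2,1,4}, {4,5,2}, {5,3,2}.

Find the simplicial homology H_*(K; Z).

H_0 ≅ Z,  H_1 = 0,  H_2 ≅ Z.

Fix the vertex order 1 < 2 < 3 < 4 < 5 and write every simplex with vertices in increasing order. Then dim K = 2 and the simplices of K are:

  0-simplices (5): [1], [2], [3], [4], [5]
  1-simplices (9): [1,2], [1,3], [1,4], [1,5], [2,3], [2,4], [2,5], [3,5], [4,5]
  2-simplices (6): [1,2,3], [1,2,4], [1,3,5], [1,4,5], [2,3,5], [2,4,5]

Hence C_0 ≅ Z^5, C_1 ≅ Z^9, C_2 ≅ Z^6.

The boundary map ∂_1: C_1 → C_0 sends each edge [p,q] (with p < q) to q − p.
The resulting 5×9 matrix has rank 4, and its Smith normal form has invariant factors (1,1,1,1).

∂_2: C_2 → C_1 acts by ∂[p,q,r] = [q,r] − [p,r] + [p,q]. For instance
  ∂[1,2,4] = [2,4] − [1,4] + [1,2],
  ∂[2,4,5] = [4,5] − [2,5] + [2,4].
The resulting 9×6 matrix has rank 5, and its Smith normal form has invariant factors (1,1,1,1,1).

Now H_k = ker ∂_k / im ∂_{k+1}, so:

  H_0: rank C_0 − rank ∂_1 = 5 − 4 = 1, and the invariant factors of ∂_1 are all 1, so H_0 = Z.
  H_1: rank ker ∂_1 − rank ∂_2 = (9 − 4) − 5 = 0, and the invariant factors of ∂_2 are all 1, so H_1 = 0.
  H_2: rank ker ∂_2 − rank ∂_3 = (6 − 5) − 0 = 1, and there is no ∂_3, so H_2 = Z.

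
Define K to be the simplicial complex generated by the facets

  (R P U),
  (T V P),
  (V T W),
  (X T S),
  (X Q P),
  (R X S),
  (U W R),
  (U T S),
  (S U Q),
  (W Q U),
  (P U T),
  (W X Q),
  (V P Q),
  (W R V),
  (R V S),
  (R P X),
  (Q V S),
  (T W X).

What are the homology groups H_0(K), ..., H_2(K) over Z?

Take the total order P < Q < R < S < T < U < V < W < X on the vertex set. Then K (dimension 2) consists of the simplices:

  0-simplices (9): P, Q, R, S, T, U, V, W, X
  1-simplices (27): PQ, PR, PT, PU, PV, PX, QS, QU, QV, QW, QX, RS, RU, RV, RW, RX, ST, SU, SV, SX, TU, TV, TW, TX, UW, VW, WX
  2-simplices (18): PQV, PQX, PRU, PRX, PTU, PTV, QSU, QSV, QUW, QWX, RSV, RSX, RUW, RVW, STU, STX, TVW, TWX

giving chain groups C_0 ≅ Z^9, C_1 ≅ Z^27, C_2 ≅ Z^18.

The boundary map ∂_1: C_1 → C_0 sends each edge [p,q] (with p < q) to q − p. For instance
  ∂SX = X − S.
The 9×27 boundary matrix has rank 8 and Smith normal form diag(1,1,1,1,1,1,1,1).

Boundary ∂_2: C_2 → C_1 acts by ∂[p,q,r] = [q,r] − [p,r] + [p,q]. For instance
  ∂QSU = SU − QU + QS,
  ∂RUW = UW − RW + RU.
As a 27×18 matrix over Z this has rank 17, with invariant factors (1,1,1,1,1,1,1,1,1,1,1,1,1,1,1,1,1).

Computing H_k = (kernel of ∂_k) / (image of ∂_{k+1}):

  H_0: rank C_0 − rank ∂_1 = 9 − 8 = 1, and the invariant factors of ∂_1 are all 1, so H_0 = Z.
  H_1: rank ker ∂_1 − rank ∂_2 = (27 − 8) − 17 = 2, and the invariant factors of ∂_2 are all 1, so H_1 = Z^2.
  H_2: rank ker ∂_2 − rank ∂_3 = (18 − 17) − 0 = 1, and there is no ∂_3, so H_2 = Z.

As a check, the Euler characteristic is 9 − 27 + 18 = 0, which agrees with 1 − 2 + 1 = 0.

H_0 = Z,  H_1 = Z^2,  H_2 = Z.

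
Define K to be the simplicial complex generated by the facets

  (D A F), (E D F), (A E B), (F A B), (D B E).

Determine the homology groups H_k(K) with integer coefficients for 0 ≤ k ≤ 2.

H_0 ≅ Z,  H_1 ≅ Z,  H_2 = 0.

Take the total order A < B < D < E < F on the vertex set. Then K (dimension 2) consists of the simplices:

  0-simplices (5): A, B, D, E, F
  1-simplices (10): AB, AD, AE, AF, BD, BE, BF, DE, DF, EF
  2-simplices (5): ABE, ABF, ADF, BDE, DEF

giving chain groups C_0 ≅ Z^5, C_1 ≅ Z^10, C_2 ≅ Z^5.

∂_1: C_1 → C_0 maps an edge to its endpoints' difference, ∂[p,q] = q − p. For instance
  ∂DE = E − D.
The 5×10 boundary matrix has rank 4 and Smith normal form diag(1,1,1,1).

The boundary map ∂_2: C_2 → C_1 maps a triangle to the signed sum of its edges. For instance
  ∂BDE = DE − BE + BD,
  ∂ABE = BE − AE + AB.
This gives a 10×5 integer matrix of rank 5; reducing to Smith normal form yields diagonal entries (1,1,1,1,1).

From H_k ≅ ker(∂_k) / im(∂_{k+1}) we obtain:

  H_0: rank C_0 − rank ∂_1 = 5 − 4 = 1, and the invariant factors of ∂_1 are all 1, so H_0 ≅ Z.
  H_1: rank ker ∂_1 − rank ∂_2 = (10 − 4) − 5 = 1, and the invariant factors of ∂_2 are all 1, so H_1 ≅ Z.
  H_2: rank ker ∂_2 − rank ∂_3 = (5 − 5) − 0 = 0, and there is no ∂_3, so H_2 ≅ 0.

(K is a triangulation of the Möbius band.)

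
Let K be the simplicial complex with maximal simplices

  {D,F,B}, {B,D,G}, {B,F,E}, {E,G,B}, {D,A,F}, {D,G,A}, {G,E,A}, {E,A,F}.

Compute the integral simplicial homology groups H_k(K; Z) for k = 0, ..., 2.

H_0 ≅ Z,  H_1 = 0,  H_2 ≅ Z.

Fix the vertex order A < B < D < E < F < G and write every simplex with vertices in increasing order. Then dim K = 2 and the simplices of K are:

  0-simplices (6): A, B, D, E, F, G
  1-simplices (12): AD, AE, AF, AG, BD, BE, BF, BG, DF, DG, EF, EG
  2-simplices (8): ADF, ADG, AEF, AEG, BDF, BDG, BEF, BEG

giving chain groups C_0 ≅ Z^6, C_1 ≅ Z^12, C_2 ≅ Z^8.

Boundary ∂_1: C_1 → C_0 is given by ∂[p,q] = [q] − [p]. For instance
  ∂BE = E − B.
This gives a 6×12 integer matrix of rank 5; reducing to Smith normal form yields diagonal entries (1,1,1,1,1).

Boundary ∂_2: C_2 → C_1 acts by ∂[p,q,r] = [q,r] − [p,r] + [p,q]. For instance
  ∂ADF = DF − AF + AD,
  ∂BEG = EG − BG + BE.
As a 12×8 matrix over Z this has rank 7, with invariant factors (1,1,1,1,1,1,1).

Now H_k = ker ∂_k / im ∂_{k+1}, so:

  H_0: rank C_0 − rank ∂_1 = 6 − 5 = 1, and the invariant factors of ∂_1 are all 1, so H_0 = Z.
  H_1: rank ker ∂_1 − rank ∂_2 = (12 − 5) − 7 = 0, and the invariant factors of ∂_2 are all 1, so H_1 = 0.
  H_2: rank ker ∂_2 − rank ∂_3 = (8 − 7) − 0 = 1, and there is no ∂_3, so H_2 = Z.

(K is a triangulation of the 2-sphere S^2.)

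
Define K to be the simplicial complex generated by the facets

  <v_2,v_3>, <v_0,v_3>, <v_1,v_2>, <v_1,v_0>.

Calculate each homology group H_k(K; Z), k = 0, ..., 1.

H_0 = Z,  H_1 = Z.

We work with the vertex ordering v_0 < v_1 < v_2 < v_3. The simplices of K, each written with vertices in increasing order, are:

  0-simplices (4): [v_0], [v_1], [v_2], [v_3]
  1-simplices (4): [v_0,v_1], [v_0,v_3], [v_1,v_2], [v_2,v_3]

giving chain groups C_0 ≅ Z^4, C_1 ≅ Z^4.

The boundary map ∂_1: C_1 → C_0 is given by ∂[p,q] = [q] − [p].
The resulting 4×4 matrix has rank 3, and its Smith normal form has invariant factors (1,1,1).

Now H_k = ker ∂_k / im ∂_{k+1}, so:

  H_0: rank C_0 − rank ∂_1 = 4 − 3 = 1, and the invariant factors of ∂_1 are all 1, so H_0 ≅ Z.
  H_1: rank ker ∂_1 − rank ∂_2 = (4 − 3) − 0 = 1, and there is no ∂_2, so H_1 ≅ Z.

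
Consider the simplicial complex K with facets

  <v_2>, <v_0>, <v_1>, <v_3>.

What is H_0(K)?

K has 4 vertices.
rank ∂_0 = 0, rank ∂_1 = 0 ⇒ b_0 = 4 − 0 − 0 = 4. So H_0 ≅ Z^4.

H_0 ≅ Z^4.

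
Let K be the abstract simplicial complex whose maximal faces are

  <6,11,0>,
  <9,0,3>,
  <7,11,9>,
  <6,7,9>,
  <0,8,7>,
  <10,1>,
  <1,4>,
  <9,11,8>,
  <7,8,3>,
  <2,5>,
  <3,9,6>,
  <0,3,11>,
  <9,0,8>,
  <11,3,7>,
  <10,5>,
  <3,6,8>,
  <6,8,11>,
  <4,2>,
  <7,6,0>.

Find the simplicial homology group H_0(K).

H_0 ≅ Z^2.

Fix the vertex order 0 < 1 < 2 < 3 < 4 < 5 < 6 < 7 < 8 < 9 < 10 < 11 and write every simplex with vertices in increasing order. Then dim K = 2 and the simplices of K are:

  0-simplices (12): [0], [1], [2], [3], [4], [5], [6], [7], [8], [9], [10], [11]
  1-simplices (26): (26 of them)
  2-simplices (14): [0,3,9], [0,3,11], [0,6,7], [0,6,11], [0,7,8], [0,8,9], [3,6,8], [3,6,9], [3,7,8], [3,7,11], [6,7,9], [6,8,11], [7,9,11], [8,9,11]

Hence C_0 ≅ Z^12, C_1 ≅ Z^26, C_2 ≅ Z^14.

∂_1: C_1 → C_0 maps an edge to its endpoints' difference, ∂[p,q] = q − p. For instance
  ∂[9,11] = [11] − [9].
This gives a 12×26 integer matrix of rank 10; reducing to Smith normal form yields diagonal entries (1,1,1,1,1,1,1,1,1,1).

The boundary map ∂_2: C_2 → C_1 acts by ∂[p,q,r] = [q,r] − [p,r] + [p,q]. For instance
  ∂[0,3,9] = [3,9] − [0,9] + [0,3],
  ∂[7,9,11] = [9,11] − [7,11] + [7,9].
The 26×14 boundary matrix has rank 13 and Smith normal form diag(1,1,1,1,1,1,1,1,1,1,1,1,1).

From H_k ≅ ker(∂_k) / im(∂_{k+1}) we obtain:

  H_0: rank C_0 − rank ∂_1 = 12 − 10 = 2, and the invariant factors of ∂_1 are all 1, so H_0 = Z^2.

(K is a triangulation of the disjoint union of the circle S^1 and the torus T^2.)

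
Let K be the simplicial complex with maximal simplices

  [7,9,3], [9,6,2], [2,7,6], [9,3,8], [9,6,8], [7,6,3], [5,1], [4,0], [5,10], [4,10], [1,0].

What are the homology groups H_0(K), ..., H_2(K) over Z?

K has 11 vertices, 17 edges, 6 triangles.
rank ∂_0 = 0, rank ∂_1 = 9 ⇒ b_0 = 11 − 0 − 9 = 2; all invariant factors of ∂_1 are 1 so no torsion. So H_0 ≅ Z^2.
rank ∂_1 = 9, rank ∂_2 = 6 ⇒ b_1 = 17 − 9 − 6 = 2; all invariant factors of ∂_2 are 1 so no torsion. So H_1 ≅ Z^2.
rank ∂_2 = 6, rank ∂_3 = 0 ⇒ b_2 = 6 − 6 − 0 = 0. So H_2 ≅ 0.

H_0 ≅ Z^2,  H_1 ≅ Z^2,  H_2 = 0.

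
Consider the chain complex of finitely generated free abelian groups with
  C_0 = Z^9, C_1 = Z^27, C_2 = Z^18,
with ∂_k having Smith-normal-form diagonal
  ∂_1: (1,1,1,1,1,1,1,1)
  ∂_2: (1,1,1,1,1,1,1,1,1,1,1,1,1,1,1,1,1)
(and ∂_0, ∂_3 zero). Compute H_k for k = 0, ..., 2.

H_0: b_0 = 9 − 0 − 8 = 1; torsion from ∂_1 factors > 1: none. So H_0 ≅ Z.
H_1: b_1 = 27 − 8 − 17 = 2; torsion from ∂_2 factors > 1: none. So H_1 ≅ Z^2.
H_2: b_2 = 18 − 17 − 0 = 1; torsion from ∂_3 factors > 1: none. So H_2 ≅ Z.

H_0 ≅ Z,  H_1 ≅ Z^2,  H_2 ≅ Z.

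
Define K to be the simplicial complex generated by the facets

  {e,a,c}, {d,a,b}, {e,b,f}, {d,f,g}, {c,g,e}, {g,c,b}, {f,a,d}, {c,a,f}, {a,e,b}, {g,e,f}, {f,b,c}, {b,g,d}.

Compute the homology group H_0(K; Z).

We work with the vertex ordering a < b < c < d < e < f < g. The simplices of K, each written with vertices in increasing order, are:

  0-simplices (7): a, b, c, d, e, f, g
  1-simplices (18): ab, ac, ad, ae, af, bc, bd, be, bf, bg, ce, cf, cg, df, dg, ef, eg, fg
  2-simplices (12): abd, abe, ace, acf, adf, bcf, bcg, bdg, bef, ceg, dfg, efg

so the chain groups are C_0 ≅ Z^7, C_1 ≅ Z^18, C_2 ≅ Z^12.

The boundary map ∂_1: C_1 → C_0 sends each edge [p,q] (with p < q) to q − p. For instance
  ∂cf = f − c.
This gives a 7×18 integer matrix of rank 6; reducing to Smith normal form yields diagonal entries (1,1,1,1,1,1).

Boundary ∂_2: C_2 → C_1 maps a triangle to the signed sum of its edges. For instance
  ∂efg = fg − eg + ef,
  ∂abd = bd − ad + ab.
The resulting 18×12 matrix has rank 12, and its Smith normal form has invariant factors (1,1,1,1,1,1,1,1,1,1,1,2).

Reading off H_k = ker ∂_k / im ∂_{k+1}:

  H_0: rank C_0 − rank ∂_1 = 7 − 6 = 1, and the invariant factors of ∂_1 are all 1, so H_0 ≅ Z.

(K is a triangulation of the real projective plane RP^2.)

H_0 = Z.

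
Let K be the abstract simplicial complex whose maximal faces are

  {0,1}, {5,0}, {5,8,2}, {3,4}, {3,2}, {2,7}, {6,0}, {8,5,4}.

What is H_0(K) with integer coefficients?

Fix the vertex order 0 < 1 < 2 < 3 < 4 < 5 < 6 < 7 < 8 and write every simplex with vertices in increasing order. Then dim K = 2 and the simplices of K are:

  0-simplices (9): [0], [1], [2], [3], [4], [5], [6], [7], [8]
  1-simplices (11): [0,1], [0,5], [0,6], [2,3], [2,5], [2,7], [2,8], [3,4], [4,5], [4,8], [5,8]
  2-simplices (2): [2,5,8], [4,5,8]

giving chain groups C_0 ≅ Z^9, C_1 ≅ Z^11, C_2 ≅ Z^2.

The boundary map ∂_1: C_1 → C_0 maps an edge to its endpoints' difference, ∂[p,q] = q − p. For instance
  ∂[2,7] = [7] − [2].
As a 9×11 matrix over Z this has rank 8, with invariant factors (1,1,1,1,1,1,1,1).

The boundary map ∂_2: C_2 → C_1 maps a triangle to the signed sum of its edges. For instance
  ∂[2,5,8] = [5,8] − [2,8] + [2,5],
  ∂[4,5,8] = [5,8] − [4,8] + [4,5].
This gives a 11×2 integer matrix of rank 2; reducing to Smith normal form yields diagonal entries (1,1).

From H_k ≅ ker(∂_k) / im(∂_{k+1}) we obtain:

  H_0: rank C_0 − rank ∂_1 = 9 − 8 = 1, and the invariant factors of ∂_1 are all 1, so H_0 ≅ Z.

H_0 = Z.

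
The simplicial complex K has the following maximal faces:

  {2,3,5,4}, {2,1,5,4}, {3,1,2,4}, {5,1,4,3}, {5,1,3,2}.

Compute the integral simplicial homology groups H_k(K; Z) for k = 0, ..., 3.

Fix the vertex order 1 < 2 < 3 < 4 < 5 and write every simplex with vertices in increasing order. Then dim K = 3 and the simplices of K are:

  0-simplices (5): [1], [2], [3], [4], [5]
  1-simplices (10): [1,2], [1,3], [1,4], [1,5], [2,3], [2,4], [2,5], [3,4], [3,5], [4,5]
  2-simplices (10): [1,2,3], [1,2,4], [1,2,5], [1,3,4], [1,3,5], [1,4,5], [2,3,4], [2,3,5], [2,4,5], [3,4,5]
  3-simplices (5): [1,2,3,4], [1,2,3,5], [1,2,4,5], [1,3,4,5], [2,3,4,5]

giving chain groups C_0 ≅ Z^5, C_1 ≅ Z^10, C_2 ≅ Z^10, C_3 ≅ Z^5.

∂_1: C_1 → C_0 is given by ∂[p,q] = [q] − [p]. For instance
  ∂[1,2] = [2] − [1].
As a 5×10 matrix over Z this has rank 4, with invariant factors (1,1,1,1).

The boundary map ∂_2: C_2 → C_1 maps a triangle to the signed sum of its edges. For instance
  ∂[2,3,4] = [3,4] − [2,4] + [2,3],
  ∂[1,2,4] = [2,4] − [1,4] + [1,2].
The resulting 10×10 matrix has rank 6, and its Smith normal form has invariant factors (1,1,1,1,1,1).

Boundary ∂_3: C_3 → C_2 sends each 3-simplex σ to the alternating sum Σ_i (−1)^i (σ with its i-th vertex removed). For instance
  ∂[1,2,3,5] = [2,3,5] − [1,3,5] + [1,2,5] − [1,2,3],
  ∂[2,3,4,5] = [3,4,5] − [2,4,5] + [2,3,5] − [2,3,4].
The 10×5 boundary matrix has rank 4 and Smith normal form diag(1,1,1,1).

Computing H_k = (kernel of ∂_k) / (image of ∂_{k+1}):

  H_0: rank C_0 − rank ∂_1 = 5 − 4 = 1, and the invariant factors of ∂_1 are all 1, so H_0 = Z.
  H_1: rank ker ∂_1 − rank ∂_2 = (10 − 4) − 6 = 0, and the invariant factors of ∂_2 are all 1, so H_1 = 0.
  H_2: rank ker ∂_2 − rank ∂_3 = (10 − 6) − 4 = 0, and the invariant factors of ∂_3 are all 1, so H_2 = 0.
  H_3: rank ker ∂_3 − rank ∂_4 = (5 − 4) − 0 = 1, and there is no ∂_4, so H_3 = Z.

As a check, the Euler characteristic is 5 − 10 + 10 − 5 = 0, which agrees with 1 − 0 + 0 − 1 = 0.

H_0 ≅ Z,  H_1 = 0,  H_2 = 0,  H_3 ≅ Z.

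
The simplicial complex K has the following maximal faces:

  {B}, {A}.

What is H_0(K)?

H_0 = Z^2.

Order the vertices as A < B. Listing each simplex with vertices in this order, K has dimension 0 with simplices:

  0-simplices (2): A, B

so the chain groups are C_0 ≅ Z^2.

Now H_k = ker ∂_k / im ∂_{k+1}, so:

  H_0: rank C_0 − rank ∂_1 = 2 − 0 = 2, and there is no ∂_1, so H_0 = Z^2.

(K is a triangulation of a set of 2 points.)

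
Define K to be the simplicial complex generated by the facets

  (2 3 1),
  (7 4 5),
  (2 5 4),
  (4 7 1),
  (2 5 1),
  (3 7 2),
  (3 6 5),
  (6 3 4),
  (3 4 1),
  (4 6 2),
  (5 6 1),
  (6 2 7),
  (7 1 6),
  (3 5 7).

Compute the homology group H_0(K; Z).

We work with the vertex ordering 1 < 2 < 3 < 4 < 5 < 6 < 7. The simplices of K, each written with vertices in increasing order, are:

  0-simplices (7): [1], [2], [3], [4], [5], [6], [7]
  1-simplices (21): [1,2], [1,3], [1,4], [1,5], [1,6], [1,7], [2,3], [2,4], [2,5], [2,6], [2,7], [3,4], [3,5], [3,6], [3,7], [4,5], [4,6], [4,7], [5,6], [5,7], [6,7]
  2-simplices (14): [1,2,3], [1,2,5], [1,3,4], [1,4,7], [1,5,6], [1,6,7], [2,3,7], [2,4,5], [2,4,6], [2,6,7], [3,4,6], [3,5,6], [3,5,7], [4,5,7]

Hence C_0 ≅ Z^7, C_1 ≅ Z^21, C_2 ≅ Z^14.

Boundary ∂_1: C_1 → C_0 sends each edge [p,q] (with p < q) to q − p. For instance
  ∂[1,4] = [4] − [1].
The resulting 7×21 matrix has rank 6, and its Smith normal form has invariant factors (1,1,1,1,1,1).

Boundary ∂_2: C_2 → C_1 maps a triangle to the signed sum of its edges. For instance
  ∂[3,5,6] = [5,6] − [3,6] + [3,5],
  ∂[3,5,7] = [5,7] − [3,7] + [3,5].
The 21×14 boundary matrix has rank 13 and Smith normal form diag(1,1,1,1,1,1,1,1,1,1,1,1,1).

Computing H_k = (kernel of ∂_k) / (image of ∂_{k+1}):

  H_0: rank C_0 − rank ∂_1 = 7 − 6 = 1, and the invariant factors of ∂_1 are all 1, so H_0 = Z.

H_0 = Z.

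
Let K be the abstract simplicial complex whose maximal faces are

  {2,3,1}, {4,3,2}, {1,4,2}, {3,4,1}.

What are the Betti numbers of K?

b_0 = 1, b_1 = 0, b_2 = 1.

K has 4 vertices, 6 edges, 4 triangles.
rank ∂_0 = 0, rank ∂_1 = 3 ⇒ b_0 = 4 − 0 − 3 = 1; all invariant factors of ∂_1 are 1 so no torsion. So H_0 = Z.
rank ∂_1 = 3, rank ∂_2 = 3 ⇒ b_1 = 6 − 3 − 3 = 0; all invariant factors of ∂_2 are 1 so no torsion. So H_1 = 0.
rank ∂_2 = 3, rank ∂_3 = 0 ⇒ b_2 = 4 − 3 − 0 = 1. So H_2 = Z.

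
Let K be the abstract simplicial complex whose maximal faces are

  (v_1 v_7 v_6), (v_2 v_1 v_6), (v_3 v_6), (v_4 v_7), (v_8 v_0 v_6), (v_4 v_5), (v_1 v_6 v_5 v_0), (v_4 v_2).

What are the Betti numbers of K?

Order the vertices as v_0 < v_1 < v_2 < v_3 < v_4 < v_5 < v_6 < v_7 < v_8. Listing each simplex with vertices in this order, K has dimension 3 with simplices:

  0-simplices (9): [v_0], [v_1], [v_2], [v_3], [v_4], [v_5], [v_6], [v_7], [v_8]
  1-simplices (16): (16 of them)
  2-simplices (7): [v_0,v_1,v_5], [v_0,v_1,v_6], [v_0,v_5,v_6], [v_0,v_6,v_8], [v_1,v_2,v_6], [v_1,v_5,v_6], [v_1,v_6,v_7]
  3-simplices (1): [v_0,v_1,v_5,v_6]

so the chain groups are C_0 ≅ Z^9, C_1 ≅ Z^16, C_2 ≅ Z^7, C_3 ≅ Z^1.

The boundary map ∂_1: C_1 → C_0 is given by ∂[p,q] = [q] − [p]. For instance
  ∂[v_3,v_6] = [v_6] − [v_3].
As a 9×16 matrix over Z this has rank 8, with invariant factors (1,1,1,1,1,1,1,1).

Boundary ∂_2: C_2 → C_1 acts by ∂[p,q,r] = [q,r] − [p,r] + [p,q]. For instance
  ∂[v_0,v_1,v_6] = [v_1,v_6] − [v_0,v_6] + [v_0,v_1],
  ∂[v_0,v_6,v_8] = [v_6,v_8] − [v_0,v_8] + [v_0,v_6].
The 16×7 boundary matrix has rank 6 and Smith normal form diag(1,1,1,1,1,1).

The boundary map ∂_3: C_3 → C_2 sends each 3-simplex σ to the alternating sum Σ_i (−1)^i (σ with its i-th vertex removed). For instance
  ∂[v_0,v_1,v_5,v_6] = [v_1,v_5,v_6] − [v_0,v_5,v_6] + [v_0,v_1,v_6] − [v_0,v_1,v_5].
The 7×1 boundary matrix has rank 1 and Smith normal form diag(1).

Reading off H_k = ker ∂_k / im ∂_{k+1}:

  H_0: rank C_0 − rank ∂_1 = 9 − 8 = 1, and the invariant factors of ∂_1 are all 1, so H_0 = Z.
  H_1: rank ker ∂_1 − rank ∂_2 = (16 − 8) − 6 = 2, and the invariant factors of ∂_2 are all 1, so H_1 = Z^2.
  H_2: rank ker ∂_2 − rank ∂_3 = (7 − 6) − 1 = 0, and the invariant factors of ∂_3 are all 1, so H_2 = 0.
  H_3: rank ker ∂_3 − rank ∂_4 = (1 − 1) − 0 = 0, and there is no ∂_4, so H_3 = 0.

Hence the Betti numbers are b_0 = 1, b_1 = 2, b_2 = 0, b_3 = 0.

b_0 = 1, b_1 = 2, b_2 = 0, b_3 = 0.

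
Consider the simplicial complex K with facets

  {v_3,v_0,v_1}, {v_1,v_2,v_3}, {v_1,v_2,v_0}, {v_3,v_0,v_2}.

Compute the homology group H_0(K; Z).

K has 4 vertices, 6 edges, 4 triangles.
rank ∂_0 = 0, rank ∂_1 = 3 ⇒ b_0 = 4 − 0 − 3 = 1; all invariant factors of ∂_1 are 1 so no torsion. So H_0 ≅ Z.

H_0 ≅ Z.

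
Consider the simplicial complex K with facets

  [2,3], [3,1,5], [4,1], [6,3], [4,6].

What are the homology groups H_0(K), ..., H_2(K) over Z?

H_0 ≅ Z,  H_1 ≅ Z,  H_2 = 0.

We work with the vertex ordering 1 < 2 < 3 < 4 < 5 < 6. The simplices of K, each written with vertices in increasing order, are:

  0-simplices (6): [1], [2], [3], [4], [5], [6]
  1-simplices (7): [1,3], [1,4], [1,5], [2,3], [3,5], [3,6], [4,6]
  2-simplices (1): [1,3,5]

so the chain groups are C_0 ≅ Z^6, C_1 ≅ Z^7, C_2 ≅ Z^1.

∂_1: C_1 → C_0 maps an edge to its endpoints' difference, ∂[p,q] = q − p.
The resulting 6×7 matrix has rank 5, and its Smith normal form has invariant factors (1,1,1,1,1).

Boundary ∂_2: C_2 → C_1 maps a triangle to the signed sum of its edges. For instance
  ∂[1,3,5] = [3,5] − [1,5] + [1,3].
As a 7×1 matrix over Z this has rank 1, with invariant factors (1).

Now H_k = ker ∂_k / im ∂_{k+1}, so:

  H_0: rank C_0 − rank ∂_1 = 6 − 5 = 1, and the invariant factors of ∂_1 are all 1, so H_0 = Z.
  H_1: rank ker ∂_1 − rank ∂_2 = (7 − 5) − 1 = 1, and the invariant factors of ∂_2 are all 1, so H_1 = Z.
  H_2: rank ker ∂_2 − rank ∂_3 = (1 − 1) − 0 = 0, and there is no ∂_3, so H_2 = 0.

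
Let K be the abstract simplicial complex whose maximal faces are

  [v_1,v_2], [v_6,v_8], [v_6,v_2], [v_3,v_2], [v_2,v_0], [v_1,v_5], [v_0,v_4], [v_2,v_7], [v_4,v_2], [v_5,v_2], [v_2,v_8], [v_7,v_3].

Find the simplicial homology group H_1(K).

K has 9 vertices, 12 edges.
rank ∂_1 = 8, rank ∂_2 = 0 ⇒ b_1 = 12 − 8 − 0 = 4. So H_1 = Z^4.

H_1 = Z^4.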